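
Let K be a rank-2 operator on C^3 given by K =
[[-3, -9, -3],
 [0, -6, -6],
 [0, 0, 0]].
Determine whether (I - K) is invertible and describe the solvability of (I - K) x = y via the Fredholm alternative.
(I - K) is invertible (det(I - K) = 28 ≠ 0), so for every y in C^3 the equation (I - K) x = y has a unique solution.

K has rank 2 and factors as K = U V^T = u1 v1^T + u2 v2^T with u1 = (3, 2, 0), v1 = (-1, -3, -1), u2 = (0, -2, 0), v2 = (-1, 0, 2) (multiplying out reproduces the displayed K). The nonzero eigenvalues of U V^T coincide with those of the 2 x 2 matrix G = V^T U = [[v1·u1, v1·u2], [v2·u1, v2·u2]] = [[-9, 6], [-3, 0]], and by the Sylvester determinant identity det(I_3 - U V^T) = det(I_2 - V^T U) = det([[10, -6], [3, 1]]) = (10)(1) - (-6)(3) = 28. (Direct check: I - K =
[[4, 9, 3],
 [0, 7, 6],
 [0, 0, 1]]
has determinant 28.) The finite-dimensional Fredholm alternative says: either (I - K) is invertible, or ker(I - K) ≠ {0} and then range(I - K) = ker((I - K)^*)^⊥, with dim ker(I - K) = dim ker((I - K)^*). Since det(I - K) ≠ 0, 1 is not an eigenvalue of K and ker(I - K) = {0}, so we are in the first case: for every y there is a unique x = (I - K)^(-1) y. (Explicitly, by the Woodbury identity, (I - U V^T)^(-1) = I + U (I_2 - G)^(-1) V^T.)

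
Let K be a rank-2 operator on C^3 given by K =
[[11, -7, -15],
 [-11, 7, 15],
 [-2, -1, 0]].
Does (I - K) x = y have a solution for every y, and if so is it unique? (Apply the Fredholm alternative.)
(I - K) is invertible (det(I - K) = -32 ≠ 0), so for every y in C^3 the equation (I - K) x = y has a unique solution.

K has rank 2 and factors as K = U V^T = u1 v1^T + u2 v2^T with u1 = (-3, 3, 1), v1 = (-3, 1, 3), u2 = (2, -2, 1), v2 = (1, -2, -3) (multiplying out reproduces the displayed K). The nonzero eigenvalues of U V^T coincide with those of the 2 x 2 matrix G = V^T U = [[v1·u1, v1·u2], [v2·u1, v2·u2]] = [[15, -5], [-12, 3]], and by the Sylvester determinant identity det(I_3 - U V^T) = det(I_2 - V^T U) = det([[-14, 5], [12, -2]]) = (-14)(-2) - (5)(12) = -32. (Direct check: I - K =
[[-10, 7, 15],
 [11, -6, -15],
 [2, 1, 1]]
has determinant -32.) The finite-dimensional Fredholm alternative says: either (I - K) is invertible, or ker(I - K) ≠ {0} and then range(I - K) = ker((I - K)^*)^⊥, with dim ker(I - K) = dim ker((I - K)^*). Since det(I - K) ≠ 0, 1 is not an eigenvalue of K and ker(I - K) = {0}, so we are in the first case: for every y there is a unique x = (I - K)^(-1) y. (Explicitly, by the Woodbury identity, (I - U V^T)^(-1) = I + U (I_2 - G)^(-1) V^T.)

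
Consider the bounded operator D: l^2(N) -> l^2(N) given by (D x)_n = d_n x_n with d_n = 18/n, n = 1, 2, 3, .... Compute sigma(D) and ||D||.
sigma(D) = {18/n : n ≥ 1} ∪ {0}; ||D|| = 18

A bounded diagonal operator on l^2 with diagonal entries d_n has spectrum equal to the closure of {d_n : n ≥ 1}: every d_n is an eigenvalue (with eigenvector e_n), so {d_n} ⊂ sigma(D); the spectrum is closed, so its closure is too; and for lambda not in the closure, (D - lambda I) has bounded inverse (the diagonal entries 1/(d_n - lambda) are bounded). For our sequence d_n = 18/n, n = 1, 2, 3, ...:
  - {d_n} = {18/n : n ≥ 1}; the only limit point is 0
  - closure = {18/n : n ≥ 1} ∪ {0}
For the norm: a diagonal operator has ||D|| = sup_n |d_n|. Here d_n = 18/n is positive and decreasing, so sup_n |d_n| = d_1 = 18. So ||D|| = 18.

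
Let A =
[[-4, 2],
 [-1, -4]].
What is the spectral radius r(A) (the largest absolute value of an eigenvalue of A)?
r(A) = sqrt(18) ≈ 4.2426

The eigenvalues of A are the roots of its characteristic polynomial. With M = A (coefficients from the trace and determinant):
  p(λ) = det(λ I - M) = λ^2 + 8λ + 18.
For λ^2 + 8λ + 18 the discriminant is -8. It is negative, so the roots are the complex-conjugate pair λ = -4 ± (sqrt(8)/2) i ≈ -4 ± 1.4142i. For a conjugate pair the product of the roots equals the constant term, so |λ|^2 = 18 and |λ| = sqrt(18) ≈ 4.2426.
Thus the eigenvalues (to 4 decimals) are -4 ± 1.4142i (modulus 4.2426). The spectral radius is the largest modulus: r(A) = sqrt(18) ≈ 4.2426. (Cross-check: r(A) ≤ ||A||_2 ≈ 4.772; equality holds whenever A is normal, though it can also hold for some non-normal A.)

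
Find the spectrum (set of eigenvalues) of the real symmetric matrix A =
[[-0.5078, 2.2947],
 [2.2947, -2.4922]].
sigma(A) ≈ {-4, 1}

A is real symmetric, so its spectrum consists of real eigenvalues. Expanding the characteristic polynomial of the displayed matrix gives
  det(λ I - A) = p(λ) = λ^2 + (3)λ + (-4).
Solving p(λ) = 0 yields eigenvalues ≈ -4, 1. (A is shown rounded to 4 decimals, so these recover the underlying integer eigenvalues to within that precision.)
Verification: the trace of A = -3 equals the sum of eigenvalues -3, and det(A) ≈ -4.0001 matches the eigenvalue product -4.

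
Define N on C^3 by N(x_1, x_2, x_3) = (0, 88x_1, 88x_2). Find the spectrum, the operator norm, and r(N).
sigma(N) = {0}; ||N|| = 88; r(N) = 0. (N is nilpotent with N^3 = 0.)

On C^3, N is a strictly lower-triangular matrix with 88 on the subdiagonal and zeros elsewhere, so its characteristic polynomial is lambda^3 and every eigenvalue is 0: sigma(N) = {0}. For the operator norm, N e_i = 88e_{i+1} for i = 1, ..., 2 and N e_3 = 0, so the singular values of N are 88 (with multiplicity 2) and 0; hence ||N|| = 88. The spectral radius r(N) = max|lambda| = 0. Note ||N|| > r(N) — characteristic of non-normal nilpotent operators. Indeed N^3 = 0.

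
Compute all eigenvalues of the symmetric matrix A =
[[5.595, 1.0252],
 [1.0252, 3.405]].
sigma(A) ≈ {3, 6}

A is real symmetric, so its spectrum consists of real eigenvalues. Expanding the characteristic polynomial of the displayed matrix gives
  det(λ I - A) = p(λ) = λ^2 + (-9)λ + (18).
Solving p(λ) = 0 yields eigenvalues ≈ 3, 6. (A is shown rounded to 4 decimals, so these recover the underlying integer eigenvalues to within that precision.)
Verification: the trace of A = 9 equals the sum of eigenvalues 9, and det(A) ≈ 17.9999 matches the eigenvalue product 18.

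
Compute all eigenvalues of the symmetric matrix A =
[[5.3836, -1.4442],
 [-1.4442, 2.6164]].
sigma(A) ≈ {2, 6}

A is real symmetric, so its spectrum consists of real eigenvalues. Expanding the characteristic polynomial of the displayed matrix gives
  det(λ I - A) = p(λ) = λ^2 + (-8)λ + (12).
Solving p(λ) = 0 yields eigenvalues ≈ 2, 6. (A is shown rounded to 4 decimals, so these recover the underlying integer eigenvalues to within that precision.)
Verification: the trace of A = 8 equals the sum of eigenvalues 8, and det(A) ≈ 11.9999 matches the eigenvalue product 12.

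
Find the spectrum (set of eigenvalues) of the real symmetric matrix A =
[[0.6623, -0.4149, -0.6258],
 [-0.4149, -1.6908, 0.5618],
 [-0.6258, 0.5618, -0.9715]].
sigma(A) ≈ {-2, -1, 1}

A is real symmetric, so its spectrum consists of real eigenvalues. Expanding the characteristic polynomial of the displayed matrix gives
  det(λ I - A) = p(λ) = λ^3 + (2)λ^2 + (-1)λ + (-2).
Solving p(λ) = 0 yields eigenvalues ≈ -2, -1, 1. (A is shown rounded to 4 decimals, so these recover the underlying integer eigenvalues to within that precision.)
Verification: the trace of A = -2 equals the sum of eigenvalues -2, and det(A) ≈ 2.0000 matches the eigenvalue product 2.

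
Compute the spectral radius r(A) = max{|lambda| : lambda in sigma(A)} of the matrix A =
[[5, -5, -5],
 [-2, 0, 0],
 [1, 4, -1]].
r(A) ≈ 6.64

The eigenvalues of A are the roots of its characteristic polynomial. With M = A (coefficients from the trace, the sum of principal 2x2 minors, and det A):
  p(λ) = det(λ I - M) = λ^3 - 4λ^2 - 10λ - 50.
No integer candidate from the rational root theorem (±divisors of 50) is a root, so the roots are irrational. The cubic discriminant is Δ = -110700 < 0, so there is one real root and a complex-conjugate pair. p(6) = -38 and p(7) = 27 have opposite signs, so a root lies in (6, 7); Newton's method refines it to λ ≈ 6.64. Dividing out (λ - (6.64)) leaves approximately λ^2 + 2.64λ + 7.5301. For λ^2 + 2.64λ + 7.5301 the discriminant is -23.1504. It is negative, so the remaining roots are the complex-conjugate pair λ ≈ -1.32 ± 2.4057i. Their product equals the constant term, so |λ|^2 ≈ 7.5301 and |λ| ≈ 2.7441.
Thus the eigenvalues (to 4 decimals) are 6.64 (modulus 6.64); -1.32 ± 2.4057i (modulus 2.7441). The spectral radius is the largest modulus: r(A) ≈ 6.64. (Cross-check: r(A) ≤ ||A||_2 ≈ 8.828; equality holds whenever A is normal, though it can also hold for some non-normal A.)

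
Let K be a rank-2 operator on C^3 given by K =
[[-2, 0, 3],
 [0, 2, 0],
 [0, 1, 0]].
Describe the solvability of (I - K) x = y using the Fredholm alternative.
(I - K) is invertible (det(I - K) = -3 ≠ 0), so for every y in C^3 the equation (I - K) x = y has a unique solution.

K has rank 2 and factors as K = U V^T = u1 v1^T + u2 v2^T with u1 = (1, -2, -1), v1 = (2, -2, -3), u2 = (2, -2, -1), v2 = (-2, 1, 3) (multiplying out reproduces the displayed K). The nonzero eigenvalues of U V^T coincide with those of the 2 x 2 matrix G = V^T U = [[v1·u1, v1·u2], [v2·u1, v2·u2]] = [[9, 11], [-7, -9]], and by the Sylvester determinant identity det(I_3 - U V^T) = det(I_2 - V^T U) = det([[-8, -11], [7, 10]]) = (-8)(10) - (-11)(7) = -3. (Direct check: I - K =
[[3, 0, -3],
 [0, -1, 0],
 [0, -1, 1]]
has determinant -3.) The finite-dimensional Fredholm alternative says: either (I - K) is invertible, or ker(I - K) ≠ {0} and then range(I - K) = ker((I - K)^*)^⊥, with dim ker(I - K) = dim ker((I - K)^*). Since det(I - K) ≠ 0, 1 is not an eigenvalue of K and ker(I - K) = {0}, so we are in the first case: for every y there is a unique x = (I - K)^(-1) y. (Explicitly, by the Woodbury identity, (I - U V^T)^(-1) = I + U (I_2 - G)^(-1) V^T.)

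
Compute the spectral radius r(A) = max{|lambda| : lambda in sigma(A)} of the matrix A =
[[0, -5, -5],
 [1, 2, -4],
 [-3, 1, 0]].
r(A) ≈ 4.6658

The eigenvalues of A are the roots of its characteristic polynomial. With M = A (coefficients from the trace, the sum of principal 2x2 minors, and det A):
  p(λ) = det(λ I - M) = λ^3 - 2λ^2 - 6λ + 95.
No integer candidate from the rational root theorem (±divisors of 95) is a root, so the roots are irrational. The cubic discriminant is Δ = -219107 < 0, so there is one real root and a complex-conjugate pair. p(-5) = -50 and p(-4) = 23 have opposite signs, so a root lies in (-5, -4); Newton's method refines it to λ ≈ -4.3638. Dividing out (λ - (-4.3638)) leaves approximately λ^2 - 6.3638λ + 21.7701. For λ^2 - 6.3638λ + 21.7701 the discriminant is -46.5828. It is negative, so the remaining roots are the complex-conjugate pair λ ≈ 3.1819 ± 3.4126i. Their product equals the constant term, so |λ|^2 ≈ 21.7701 and |λ| ≈ 4.6658.
Thus the eigenvalues (to 4 decimals) are -4.3638 (modulus 4.3638); 3.1819 ± 3.4126i (modulus 4.6658). The spectral radius is the largest modulus: r(A) ≈ 4.6658. (Cross-check: r(A) ≤ ||A||_2 ≈ 7.3282; equality holds whenever A is normal, though it can also hold for some non-normal A.)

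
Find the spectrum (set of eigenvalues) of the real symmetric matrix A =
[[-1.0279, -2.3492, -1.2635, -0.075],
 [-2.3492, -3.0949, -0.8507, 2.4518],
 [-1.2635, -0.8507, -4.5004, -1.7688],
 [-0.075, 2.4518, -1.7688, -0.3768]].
sigma(A) ≈ {-6, -5, 0, 2}

A is real symmetric, so its spectrum consists of real eigenvalues. Expanding the characteristic polynomial of the displayed matrix gives
  det(λ I - A) = p(λ) = λ^4 + (9)λ^3 + (8)λ^2 + (-60)λ + (0).
Solving p(λ) = 0 yields eigenvalues ≈ -6, -5, 0, 2. (A is shown rounded to 4 decimals, so these recover the underlying integer eigenvalues to within that precision.)
Verification: the trace of A = -9 equals the sum of eigenvalues -9, and det(A) ≈ -0.0007 matches the eigenvalue product 0.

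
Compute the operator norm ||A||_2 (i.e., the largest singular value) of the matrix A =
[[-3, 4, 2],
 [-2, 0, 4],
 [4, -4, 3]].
||A||_2 ≈ 7.6564 (= sqrt(largest eigenvalue of A^T A))

||A||_2 = sigma_max(A) = sqrt(lambda_max(A^T A)). Form the symmetric matrix M = A^T A =
[[29, -28, -2],
 [-28, 32, -4],
 [-2, -4, 29]].
Its characteristic polynomial (trace, sum of principal 2x2 minors, determinant of M give the coefficients) is
  p(λ) = det(λ I - M) = λ^3 - 90λ^2 + 1893λ - 3136.
No integer candidate from the rational root theorem (±divisors of 3136) is a root, so the roots are irrational. The cubic discriminant is Δ = 2098999440 > 0, so there are three distinct real roots. p(1) = -1332 and p(2) = 298 have opposite signs, so a root lies in (1, 2); Newton's method refines it to λ ≈ 1.8091. p(29) = 460 and p(30) = -346 have opposite signs, so a root lies in (29, 30); Newton's method refines it to λ ≈ 29.5712. p(58) = -990 and p(59) = 640 have opposite signs, so a root lies in (58, 59); Newton's method refines it to λ ≈ 58.6197. Check (Vieta): the three roots sum to 90, matching tr M = 90.
So the eigenvalues of A^T A are ≈ 1.8091, 29.5712, 58.6197 (all ≥ 0, as they must be for A^T A). The largest is λ_max ≈ 58.6197, hence ||A||_2 = sqrt(λ_max) ≈ 7.6564.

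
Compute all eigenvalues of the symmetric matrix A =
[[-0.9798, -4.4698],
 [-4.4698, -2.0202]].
sigma(A) ≈ {-6, 3}

A is real symmetric, so its spectrum consists of real eigenvalues. Expanding the characteristic polynomial of the displayed matrix gives
  det(λ I - A) = p(λ) = λ^2 + (3)λ + (-18).
Solving p(λ) = 0 yields eigenvalues ≈ -6, 3. (A is shown rounded to 4 decimals, so these recover the underlying integer eigenvalues to within that precision.)
Verification: the trace of A = -3 equals the sum of eigenvalues -3, and det(A) ≈ -17.9997 matches the eigenvalue product -18.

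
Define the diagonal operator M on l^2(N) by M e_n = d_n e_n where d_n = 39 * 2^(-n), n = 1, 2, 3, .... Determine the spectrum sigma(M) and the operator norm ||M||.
sigma(M) = {39 * 2^(-n) : n ≥ 1} ∪ {0}; ||M|| = 39/2

A bounded diagonal operator on l^2 with diagonal entries d_n has spectrum equal to the closure of {d_n : n ≥ 1}: every d_n is an eigenvalue (with eigenvector e_n), so {d_n} ⊂ sigma(M); the spectrum is closed, so its closure is too; and for lambda not in the closure, (M - lambda I) has bounded inverse (the diagonal entries 1/(d_n - lambda) are bounded). For our sequence d_n = 39 * 2^(-n), n = 1, 2, 3, ...:
  - {d_n} = {39 * 2^(-n) : n ≥ 1}; the only limit point is 0
  - closure = {39 * 2^(-n) : n ≥ 1} ∪ {0}
For the norm: a diagonal operator has ||M|| = sup_n |d_n|. Here d_n = 39 * 2^(-n) is positive and decreasing, so sup_n |d_n| = d_1 = 39/2. So ||M|| = 39/2.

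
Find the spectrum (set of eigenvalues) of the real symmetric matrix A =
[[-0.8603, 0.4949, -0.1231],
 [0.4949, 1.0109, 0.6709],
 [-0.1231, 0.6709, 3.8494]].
sigma(A) ≈ {-1, 1, 4}

A is real symmetric, so its spectrum consists of real eigenvalues. Expanding the characteristic polynomial of the displayed matrix gives
  det(λ I - A) = p(λ) = λ^3 + (-4)λ^2 + (-1)λ + (4).
Solving p(λ) = 0 yields eigenvalues ≈ -1, 1, 4. (A is shown rounded to 4 decimals, so these recover the underlying integer eigenvalues to within that precision.)
Verification: the trace of A = 4 equals the sum of eigenvalues 4, and det(A) ≈ -4.0004 matches the eigenvalue product -4.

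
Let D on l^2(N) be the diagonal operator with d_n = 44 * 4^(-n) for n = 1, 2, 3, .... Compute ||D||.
||D|| = 11 (attained at n = 1)

For D diagonal, ||D|| = sup_n |d_n|. The sequence d_n = 44 * 4^(-n) is positive and strictly decreasing (ratio 4^(-1) < 1), so the supremum is d_1 = 44/4 = 11. Hence ||D|| = 11.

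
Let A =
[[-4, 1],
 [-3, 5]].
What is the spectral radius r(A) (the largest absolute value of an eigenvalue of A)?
r(A) = (1 + sqrt(69))/2 ≈ 4.6533

The eigenvalues of A are the roots of its characteristic polynomial. With M = A (coefficients from the trace and determinant):
  p(λ) = det(λ I - M) = λ^2 - λ - 17.
For λ^2 - λ - 17 the discriminant is 69. It is nonnegative but not a perfect square, so the roots are real and irrational: λ = (1 ± sqrt(69))/2 ≈ 4.6533, -3.6533.
Thus the eigenvalues (to 4 decimals) are 4.6533 (modulus 4.6533); -3.6533 (modulus 3.6533). The spectral radius is the largest modulus: r(A) = (1 + sqrt(69))/2 ≈ 4.6533. (Cross-check: r(A) ≤ ||A||_2 ≈ 6.6713; equality holds whenever A is normal, though it can also hold for some non-normal A.)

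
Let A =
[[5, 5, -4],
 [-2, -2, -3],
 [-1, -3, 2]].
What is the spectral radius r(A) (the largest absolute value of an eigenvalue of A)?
r(A) ≈ 3.9847

The eigenvalues of A are the roots of its characteristic polynomial. With M = A (coefficients from the trace, the sum of principal 2x2 minors, and det A):
  p(λ) = det(λ I - M) = λ^3 - 5λ^2 - 7λ + 46.
No integer candidate from the rational root theorem (±divisors of 46) is a root, so the roots are irrational. The cubic discriminant is Δ = -2555 < 0, so there is one real root and a complex-conjugate pair. p(-3) = -5 and p(-2) = 32 have opposite signs, so a root lies in (-3, -2); Newton's method refines it to λ ≈ -2.8971. Dividing out (λ - (-2.8971)) leaves approximately λ^2 - 7.8971λ + 15.8782. For λ^2 - 7.8971λ + 15.8782 the discriminant is -1.1493. It is negative, so the remaining roots are the complex-conjugate pair λ ≈ 3.9485 ± 0.536i. Their product equals the constant term, so |λ|^2 ≈ 15.8782 and |λ| ≈ 3.9847.
Thus the eigenvalues (to 4 decimals) are -2.8971 (modulus 2.8971); 3.9485 ± 0.536i (modulus 3.9847). The spectral radius is the largest modulus: r(A) ≈ 3.9847. (Cross-check: r(A) ≤ ||A||_2 ≈ 8.9035; equality holds whenever A is normal, though it can also hold for some non-normal A.)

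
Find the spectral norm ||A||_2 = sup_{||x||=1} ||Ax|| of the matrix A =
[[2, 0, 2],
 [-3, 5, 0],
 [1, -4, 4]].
||A||_2 ≈ 7.6818 (= sqrt(largest eigenvalue of A^T A))

||A||_2 = sigma_max(A) = sqrt(lambda_max(A^T A)). Form the symmetric matrix M = A^T A =
[[14, -19, 8],
 [-19, 41, -16],
 [8, -16, 20]].
Its characteristic polynomial (trace, sum of principal 2x2 minors, determinant of M give the coefficients) is
  p(λ) = det(λ I - M) = λ^3 - 75λ^2 + 993λ - 2916.
No integer candidate from the rational root theorem (±divisors of 2916) is a root, so the roots are irrational. The cubic discriminant is Δ = 388650285 > 0, so there are three distinct real roots. p(4) = -80 and p(5) = 299 have opposite signs, so a root lies in (4, 5); Newton's method refines it to λ ≈ 4.1864. p(11) = 263 and p(12) = -72 have opposite signs, so a root lies in (11, 12); Newton's method refines it to λ ≈ 11.804. p(59) = -25 and p(60) = 2664 have opposite signs, so a root lies in (59, 60); Newton's method refines it to λ ≈ 59.0097. Check (Vieta): the three roots sum to 75, matching tr M = 75.
So the eigenvalues of A^T A are ≈ 4.1864, 11.804, 59.0097 (all ≥ 0, as they must be for A^T A). The largest is λ_max ≈ 59.0097, hence ||A||_2 = sqrt(λ_max) ≈ 7.6818.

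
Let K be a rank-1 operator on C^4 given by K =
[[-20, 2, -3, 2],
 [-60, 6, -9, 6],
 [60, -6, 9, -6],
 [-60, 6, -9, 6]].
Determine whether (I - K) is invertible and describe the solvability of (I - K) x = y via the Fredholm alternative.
(I - K) is singular (det(I - K) = 0, i.e. 1 ∈ sigma(K)). (I - K) x = y is solvable iff y ⊥ ker((I - K)^*) = span{(-20, 2, -3, 2)}, i.e. iff -20y_1 + 2y_2 - 3y_3 + 2y_4 = 0. When solvable, the solutions are x = y + c·(1, 3, -3, 3), c arbitrary (ker(I - K) = span{(1, 3, -3, 3)}, dimension 1).

K has rank 1, so it is an outer product K = u v^T: every row of K is a multiple of one row vector. Reading off the entries, u = (1, 3, -3, 3) and v = (-20, 2, -3, 2) (row i of K equals u_i·v^T). A rank-one matrix u v^T satisfies K u = u (v·u) and kills the (3)-dimensional subspace v^⊥, so its characteristic polynomial is lambda^3 (lambda - v·u) with v·u = tr K = 1. Hence the eigenvalues of I - K are 1 (multiplicity 3) and 1 - (1) = 0, so det(I - K) = 0. (Direct check: I - K =
[[21, -2, 3, -2],
 [60, -5, 9, -6],
 [-60, 6, -8, 6],
 [60, -6, 9, -5]]
has determinant 0.) So 1 is an eigenvalue of K and (I - K) is not invertible. The finite-dimensional Fredholm alternative says: either (I - K) is invertible, or ker(I - K) ≠ {0} and then range(I - K) = ker((I - K)^*)^⊥, with dim ker(I - K) = dim ker((I - K)^*). We are in the second case, so we need both kernels. Kernel of I - K: (I - K) u = u - u (v·u) = u - u = 0, so ker(I - K) = span{u} = span{(1, 3, -3, 3)} (it is exactly 1-dimensional because rank(I - K) = 3). Kernel of the adjoint: K is real, so (I - K)^* = I - K^T = I - v u^T, and (I - v u^T) v = v - v (u·v) = 0; hence ker((I - K)^*) = span{v} = span{(-20, 2, -3, 2)}. Therefore (I - K) x = y is solvable iff <y, v> = 0, i.e. iff -20y_1 + 2y_2 - 3y_3 + 2y_4 = 0. When this holds, K y = u (v·y) = 0, so (I - K) y = y and x = y is a particular solution; the full solution set is the line x = y + c·u = y + c·(1, 3, -3, 3), c ∈ C.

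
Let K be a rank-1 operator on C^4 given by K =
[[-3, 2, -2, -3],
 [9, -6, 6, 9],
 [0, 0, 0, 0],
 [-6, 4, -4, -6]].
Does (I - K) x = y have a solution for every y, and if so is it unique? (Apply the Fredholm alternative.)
(I - K) is invertible (det(I - K) = 16 ≠ 0), so for every y in C^4 the equation (I - K) x = y has a unique solution.

K has rank 1, so it is an outer product K = u v^T: every row of K is a multiple of one row vector. Reading off the entries, u = (1, -3, 0, 2) and v = (-3, 2, -2, -3) (row i of K equals u_i·v^T). A rank-one matrix u v^T satisfies K u = u (v·u) and kills the (3)-dimensional subspace v^⊥, so its characteristic polynomial is lambda^3 (lambda - v·u) with v·u = tr K = -15. Hence the eigenvalues of I - K are 1 (multiplicity 3) and 1 - (-15) = 16, so det(I - K) = 16. (Direct check: I - K =
[[4, -2, 2, 3],
 [-9, 7, -6, -9],
 [0, 0, 1, 0],
 [6, -4, 4, 7]]
has determinant 16.) The finite-dimensional Fredholm alternative says: either (I - K) is invertible, or ker(I - K) ≠ {0} and then range(I - K) = ker((I - K)^*)^⊥, with dim ker(I - K) = dim ker((I - K)^*). Since det(I - K) ≠ 0, 1 is not an eigenvalue of K and ker(I - K) = {0}, so we are in the first case: for every y there is a unique x = (I - K)^(-1) y. Explicitly, by the Sherman–Morrison formula, (I - u v^T)^(-1) = I + u v^T/(1 - v·u), i.e. (I - K)^(-1) = I + K/(16).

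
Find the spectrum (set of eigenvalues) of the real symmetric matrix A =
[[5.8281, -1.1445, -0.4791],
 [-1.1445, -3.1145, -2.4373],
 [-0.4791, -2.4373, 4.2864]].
sigma(A) ≈ {-4, 5, 6}

A is real symmetric, so its spectrum consists of real eigenvalues. Expanding the characteristic polynomial of the displayed matrix gives
  det(λ I - A) = p(λ) = λ^3 + (-7)λ^2 + (-14)λ + (120).
Solving p(λ) = 0 yields eigenvalues ≈ -4, 5, 6. (A is shown rounded to 4 decimals, so these recover the underlying integer eigenvalues to within that precision.)
Verification: the trace of A = 7 equals the sum of eigenvalues 7, and det(A) ≈ -119.9992 matches the eigenvalue product -120.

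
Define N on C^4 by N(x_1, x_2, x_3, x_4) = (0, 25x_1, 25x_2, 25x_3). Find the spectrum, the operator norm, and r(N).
sigma(N) = {0}; ||N|| = 25; r(N) = 0. (N is nilpotent with N^4 = 0.)

On C^4, N is a strictly lower-triangular matrix with 25 on the subdiagonal and zeros elsewhere, so its characteristic polynomial is lambda^4 and every eigenvalue is 0: sigma(N) = {0}. For the operator norm, N e_i = 25e_{i+1} for i = 1, ..., 3 and N e_4 = 0, so the singular values of N are 25 (with multiplicity 3) and 0; hence ||N|| = 25. The spectral radius r(N) = max|lambda| = 0. Note ||N|| > r(N) — characteristic of non-normal nilpotent operators. Indeed N^4 = 0.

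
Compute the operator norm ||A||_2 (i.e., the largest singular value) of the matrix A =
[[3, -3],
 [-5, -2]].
||A||_2 = sqrt((47 + sqrt(445))/2) ≈ 5.835 (= sqrt(largest eigenvalue of A^T A))

||A||_2 = sigma_max(A) = sqrt(lambda_max(A^T A)). Form the symmetric matrix M = A^T A =
[[34, 1],
 [1, 13]].
Its characteristic polynomial (trace, determinant of M give the coefficients) is
  p(λ) = det(λ I - M) = λ^2 - 47λ + 441.
For λ^2 - 47λ + 441 the discriminant is 445. It is nonnegative but not a perfect square, so the roots are real and irrational: λ = (47 ± sqrt(445))/2 ≈ 34.0475, 12.9525.
So the eigenvalues of A^T A are ≈ 12.9525, 34.0475 (all ≥ 0, as they must be for A^T A). The largest is λ_max = (47 + sqrt(445))/2 ≈ 34.0475, hence ||A||_2 = sqrt(λ_max) = sqrt((47 + sqrt(445))/2) ≈ 5.835.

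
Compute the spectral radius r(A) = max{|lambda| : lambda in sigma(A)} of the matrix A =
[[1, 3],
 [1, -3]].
r(A) = (2 + sqrt(28))/2 ≈ 3.6458

The eigenvalues of A are the roots of its characteristic polynomial. With M = A (coefficients from the trace and determinant):
  p(λ) = det(λ I - M) = λ^2 + 2λ - 6.
For λ^2 + 2λ - 6 the discriminant is 28. It is nonnegative but not a perfect square, so the roots are real and irrational: λ = (-2 ± sqrt(28))/2 ≈ 1.6458, -3.6458.
Thus the eigenvalues (to 4 decimals) are 1.6458 (modulus 1.6458); -3.6458 (modulus 3.6458). The spectral radius is the largest modulus: r(A) = (2 + sqrt(28))/2 ≈ 3.6458. (Cross-check: r(A) ≤ ||A||_2 ≈ 4.2426; equality holds whenever A is normal, though it can also hold for some non-normal A.)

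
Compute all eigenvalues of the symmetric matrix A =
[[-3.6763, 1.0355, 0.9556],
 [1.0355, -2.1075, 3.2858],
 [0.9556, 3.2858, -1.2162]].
sigma(A) ≈ {-5, -4, 2}

A is real symmetric, so its spectrum consists of real eigenvalues. Expanding the characteristic polynomial of the displayed matrix gives
  det(λ I - A) = p(λ) = λ^3 + (7)λ^2 + (2)λ + (-40).
Solving p(λ) = 0 yields eigenvalues ≈ -5, -4, 2. (A is shown rounded to 4 decimals, so these recover the underlying integer eigenvalues to within that precision.)
Verification: the trace of A = -7 equals the sum of eigenvalues -7, and det(A) ≈ 39.9996 matches the eigenvalue product 40.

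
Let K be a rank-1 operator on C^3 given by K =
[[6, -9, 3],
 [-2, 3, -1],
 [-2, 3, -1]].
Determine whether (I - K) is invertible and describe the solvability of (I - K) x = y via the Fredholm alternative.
(I - K) is invertible (det(I - K) = -7 ≠ 0), so for every y in C^3 the equation (I - K) x = y has a unique solution.

K has rank 1, so it is an outer product K = u v^T: every row of K is a multiple of one row vector. Reading off the entries, u = (3, -1, -1) and v = (2, -3, 1) (row i of K equals u_i·v^T). A rank-one matrix u v^T satisfies K u = u (v·u) and kills the (2)-dimensional subspace v^⊥, so its characteristic polynomial is lambda^2 (lambda - v·u) with v·u = tr K = 8. Hence the eigenvalues of I - K are 1 (multiplicity 2) and 1 - (8) = -7, so det(I - K) = -7. (Direct check: I - K =
[[-5, 9, -3],
 [2, -2, 1],
 [2, -3, 2]]
has determinant -7.) The finite-dimensional Fredholm alternative says: either (I - K) is invertible, or ker(I - K) ≠ {0} and then range(I - K) = ker((I - K)^*)^⊥, with dim ker(I - K) = dim ker((I - K)^*). Since det(I - K) ≠ 0, 1 is not an eigenvalue of K and ker(I - K) = {0}, so we are in the first case: for every y there is a unique x = (I - K)^(-1) y. Explicitly, by the Sherman–Morrison formula, (I - u v^T)^(-1) = I + u v^T/(1 - v·u), i.e. (I - K)^(-1) = I + K/(-7).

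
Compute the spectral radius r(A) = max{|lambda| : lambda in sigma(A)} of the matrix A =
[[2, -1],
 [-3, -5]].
r(A) = (3 + sqrt(61))/2 ≈ 5.4051

The eigenvalues of A are the roots of its characteristic polynomial. With M = A (coefficients from the trace and determinant):
  p(λ) = det(λ I - M) = λ^2 + 3λ - 13.
For λ^2 + 3λ - 13 the discriminant is 61. It is nonnegative but not a perfect square, so the roots are real and irrational: λ = (-3 ± sqrt(61))/2 ≈ 2.4051, -5.4051.
Thus the eigenvalues (to 4 decimals) are 2.4051 (modulus 2.4051); -5.4051 (modulus 5.4051). The spectral radius is the largest modulus: r(A) = (3 + sqrt(61))/2 ≈ 5.4051. (Cross-check: r(A) ≤ ||A||_2 ≈ 5.8339; equality holds whenever A is normal, though it can also hold for some non-normal A.)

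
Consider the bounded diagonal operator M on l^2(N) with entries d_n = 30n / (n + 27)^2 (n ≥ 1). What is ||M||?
||M|| = 5/18 (attained at n = 27)

For M diagonal, ||M|| = sup_n |d_n|. Treat f(x) = 30x / (x + 27)^2 for real x > 0. By the quotient rule, f'(x) = 30(27 - x)/(x + 27)^3, which is positive for x < 27 and negative for x > 27. So f has a unique maximum at x = 27, and since 27 is a positive integer, the supremum over n ≥ 1 is attained at n = 27: d_27 = 30·27/(27 + 27)^2 = 30·27/2916 = 5/18. Hence ||M|| = 5/18.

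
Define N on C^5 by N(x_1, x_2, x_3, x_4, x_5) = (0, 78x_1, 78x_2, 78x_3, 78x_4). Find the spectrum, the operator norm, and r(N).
sigma(N) = {0}; ||N|| = 78; r(N) = 0. (N is nilpotent with N^5 = 0.)

On C^5, N is a strictly lower-triangular matrix with 78 on the subdiagonal and zeros elsewhere, so its characteristic polynomial is lambda^5 and every eigenvalue is 0: sigma(N) = {0}. For the operator norm, N e_i = 78e_{i+1} for i = 1, ..., 4 and N e_5 = 0, so the singular values of N are 78 (with multiplicity 4) and 0; hence ||N|| = 78. The spectral radius r(N) = max|lambda| = 0. Note ||N|| > r(N) — characteristic of non-normal nilpotent operators. Indeed N^5 = 0.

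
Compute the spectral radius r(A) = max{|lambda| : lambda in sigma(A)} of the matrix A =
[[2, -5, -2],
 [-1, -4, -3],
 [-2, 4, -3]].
r(A) ≈ 4.6266

The eigenvalues of A are the roots of its characteristic polynomial. With M = A (coefficients from the trace, the sum of principal 2x2 minors, and det A):
  p(λ) = det(λ I - M) = λ^3 + 5λ^2 + λ - 57.
No integer candidate from the rational root theorem (±divisors of 57) is a root, so the roots are irrational. The cubic discriminant is Δ = -64332 < 0, so there is one real root and a complex-conjugate pair. p(2) = -27 and p(3) = 18 have opposite signs, so a root lies in (2, 3); Newton's method refines it to λ ≈ 2.6629. Dividing out (λ - (2.6629)) leaves approximately λ^2 + 7.6629λ + 21.4054. For λ^2 + 7.6629λ + 21.4054 the discriminant is -26.9017. It is negative, so the remaining roots are the complex-conjugate pair λ ≈ -3.8314 ± 2.5933i. Their product equals the constant term, so |λ|^2 ≈ 21.4054 and |λ| ≈ 4.6266.
Thus the eigenvalues (to 4 decimals) are 2.6629 (modulus 2.6629); -3.8314 ± 2.5933i (modulus 4.6266). The spectral radius is the largest modulus: r(A) ≈ 4.6266. (Cross-check: r(A) ≤ ||A||_2 ≈ 7.9086; equality holds whenever A is normal, though it can also hold for some non-normal A.)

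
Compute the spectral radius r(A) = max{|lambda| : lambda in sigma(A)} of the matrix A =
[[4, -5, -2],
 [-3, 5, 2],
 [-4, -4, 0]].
r(A) ≈ 8.5235

The eigenvalues of A are the roots of its characteristic polynomial. With M = A (coefficients from the trace, the sum of principal 2x2 minors, and det A):
  p(λ) = det(λ I - M) = λ^3 - 9λ^2 + 5λ - 8.
No integer candidate from the rational root theorem (±divisors of 8) is a root, so the roots are irrational. The cubic discriminant is Δ = -17051 < 0, so there is one real root and a complex-conjugate pair. p(8) = -32 and p(9) = 37 have opposite signs, so a root lies in (8, 9); Newton's method refines it to λ ≈ 8.5235. Dividing out (λ - (8.5235)) leaves approximately λ^2 - 0.4765λ + 0.9386. For λ^2 - 0.4765λ + 0.9386 the discriminant is -3.5273. It is negative, so the remaining roots are the complex-conjugate pair λ ≈ 0.2382 ± 0.9391i. Their product equals the constant term, so |λ|^2 ≈ 0.9386 and |λ| ≈ 0.9688.
Thus the eigenvalues (to 4 decimals) are 8.5235 (modulus 8.5235); 0.2382 ± 0.9391i (modulus 0.9688). The spectral radius is the largest modulus: r(A) ≈ 8.5235. (Cross-check: r(A) ≤ ||A||_2 ≈ 9.1649; equality holds whenever A is normal, though it can also hold for some non-normal A.)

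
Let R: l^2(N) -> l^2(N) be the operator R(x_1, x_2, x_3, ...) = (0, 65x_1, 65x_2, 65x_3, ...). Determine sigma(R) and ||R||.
sigma(R) = closed disk {z in C : |z| ≤ 65}; ||R|| = 65

Note R = 65·U where U is the unit right shift (U x)_k = x_{k-1} (with x_0 := 0); so ||R|| = 65||U|| and sigma(R) = 65·sigma(U). ||R x||^2 = sum_{k≥1} |65x_k|^2 = 4225||x||^2, so ||R|| = 65 and sigma(R) ⊂ {|z| ≤ 65}. For any |lambda| < 65, the equation (R - lambda I) x = 0 forces x_1 = 0, then 65x_k = lambda x_{k+1} ⇒ x = 0, so R has no eigenvalues. But (R - lambda I) is not surjective for |lambda| < 65: solving (R - lambda I) x = e_1 would require x_n proportional to (lambda/65)^(-n), which is not in l^2. So every |lambda| < 65 lies in the residual spectrum. The boundary |lambda| = 65 is in the approximate point spectrum (the spectrum is closed). Hence sigma(R) is the closed disk of radius 65.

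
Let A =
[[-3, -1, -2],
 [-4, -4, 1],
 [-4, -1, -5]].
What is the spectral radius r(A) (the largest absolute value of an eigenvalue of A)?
r(A) ≈ 7.4217

The eigenvalues of A are the roots of its characteristic polynomial. With M = A (coefficients from the trace, the sum of principal 2x2 minors, and det A):
  p(λ) = det(λ I - M) = λ^3 + 12λ^2 + 36λ + 15.
No integer candidate from the rational root theorem (±divisors of 15) is a root, so the roots are irrational. The cubic discriminant is Δ = 6885 > 0, so there are three distinct real roots. p(-8) = -17 and p(-7) = 8 have opposite signs, so a root lies in (-8, -7); Newton's method refines it to λ ≈ -7.4217. p(-5) = 10 and p(-4) = -1 have opposite signs, so a root lies in (-5, -4); Newton's method refines it to λ ≈ -4.0834. p(-1) = -10 and p(0) = 15 have opposite signs, so a root lies in (-1, 0); Newton's method refines it to λ ≈ -0.495. Check (Vieta): the three roots sum to -12, matching tr M = -12.
Thus the eigenvalues (to 4 decimals) are -7.4217 (modulus 7.4217); -4.0834 (modulus 4.0834); -0.495 (modulus 0.495). The spectral radius is the largest modulus: r(A) ≈ 7.4217. (Cross-check: r(A) ≤ ||A||_2 ≈ 8.1736; equality holds whenever A is normal, though it can also hold for some non-normal A.)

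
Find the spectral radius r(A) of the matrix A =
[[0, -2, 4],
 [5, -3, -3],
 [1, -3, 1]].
r(A) ≈ 4.7134

The eigenvalues of A are the roots of its characteristic polynomial. With M = A (coefficients from the trace, the sum of principal 2x2 minors, and det A):
  p(λ) = det(λ I - M) = λ^3 + 2λ^2 - 6λ + 32.
No integer candidate from the rational root theorem (±divisors of 32) is a root, so the roots are irrational. The cubic discriminant is Δ = -34576 < 0, so there is one real root and a complex-conjugate pair. p(-5) = -13 and p(-4) = 24 have opposite signs, so a root lies in (-5, -4); Newton's method refines it to λ ≈ -4.7134. Dividing out (λ - (-4.7134)) leaves approximately λ^2 - 2.7134λ + 6.7892. For λ^2 - 2.7134λ + 6.7892 the discriminant is -19.7943. It is negative, so the remaining roots are the complex-conjugate pair λ ≈ 1.3567 ± 2.2245i. Their product equals the constant term, so |λ|^2 ≈ 6.7892 and |λ| ≈ 2.6056.
Thus the eigenvalues (to 4 decimals) are -4.7134 (modulus 4.7134); 1.3567 ± 2.2245i (modulus 2.6056). The spectral radius is the largest modulus: r(A) ≈ 4.7134. (Cross-check: r(A) ≤ ||A||_2 ≈ 6.8368; equality holds whenever A is normal, though it can also hold for some non-normal A.)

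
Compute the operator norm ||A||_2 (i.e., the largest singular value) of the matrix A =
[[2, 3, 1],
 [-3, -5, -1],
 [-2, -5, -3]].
||A||_2 ≈ 9.1814 (= sqrt(largest eigenvalue of A^T A))

||A||_2 = sigma_max(A) = sqrt(lambda_max(A^T A)). Form the symmetric matrix M = A^T A =
[[17, 31, 11],
 [31, 59, 23],
 [11, 23, 11]].
Its characteristic polynomial (trace, sum of principal 2x2 minors, determinant of M give the coefficients) is
  p(λ) = det(λ I - M) = λ^3 - 87λ^2 + 228λ - 16.
No integer candidate from the rational root theorem (±divisors of 16) is a root, so the roots are irrational. The cubic discriminant is Δ = 309619152 > 0, so there are three distinct real roots. p(0) = -16 and p(1) = 126 have opposite signs, so a root lies in (0, 1); Newton's method refines it to λ ≈ 0.0722. p(2) = 100 and p(3) = -88 have opposite signs, so a root lies in (2, 3); Newton's method refines it to λ ≈ 2.6303. p(84) = -2032 and p(85) = 4914 have opposite signs, so a root lies in (84, 85); Newton's method refines it to λ ≈ 84.2975. Check (Vieta): the three roots sum to 87, matching tr M = 87.
So the eigenvalues of A^T A are ≈ 0.0722, 2.6303, 84.2975 (all ≥ 0, as they must be for A^T A). The largest is λ_max ≈ 84.2975, hence ||A||_2 = sqrt(λ_max) ≈ 9.1814.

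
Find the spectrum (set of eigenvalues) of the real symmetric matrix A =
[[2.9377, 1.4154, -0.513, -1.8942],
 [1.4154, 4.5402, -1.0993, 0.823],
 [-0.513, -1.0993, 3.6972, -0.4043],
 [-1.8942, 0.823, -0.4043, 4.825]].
sigma(A) ≈ {1, 3, 6} (6 with multiplicity 2)

A is real symmetric, so its spectrum consists of real eigenvalues. Expanding the characteristic polynomial of the displayed matrix gives
  det(λ I - A) = p(λ) = λ^4 + (-16)λ^3 + (87.0011)λ^2 + (-180.0037)λ + (108.0032).
Solving p(λ) = 0 yields eigenvalues ≈ 1, 3, 6, 6. (A is shown rounded to 4 decimals, so these recover the underlying integer eigenvalues to within that precision.)
Verification: the trace of A = 16 equals the sum of eigenvalues 16, and det(A) ≈ 108.0032 matches the eigenvalue product 108.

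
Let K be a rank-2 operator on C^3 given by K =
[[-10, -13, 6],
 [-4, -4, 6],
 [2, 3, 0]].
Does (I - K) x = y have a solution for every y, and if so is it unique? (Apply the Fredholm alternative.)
(I - K) is invertible (det(I - K) = -27 ≠ 0), so for every y in C^3 the equation (I - K) x = y has a unique solution.

K has rank 2 and factors as K = U V^T = u1 v1^T + u2 v2^T with u1 = (-2, -2, 0), v1 = (2, 2, -3), u2 = (-3, 0, 1), v2 = (2, 3, 0) (multiplying out reproduces the displayed K). The nonzero eigenvalues of U V^T coincide with those of the 2 x 2 matrix G = V^T U = [[v1·u1, v1·u2], [v2·u1, v2·u2]] = [[-8, -9], [-10, -6]], and by the Sylvester determinant identity det(I_3 - U V^T) = det(I_2 - V^T U) = det([[9, 9], [10, 7]]) = (9)(7) - (9)(10) = -27. (Direct check: I - K =
[[11, 13, -6],
 [4, 5, -6],
 [-2, -3, 1]]
has determinant -27.) The finite-dimensional Fredholm alternative says: either (I - K) is invertible, or ker(I - K) ≠ {0} and then range(I - K) = ker((I - K)^*)^⊥, with dim ker(I - K) = dim ker((I - K)^*). Since det(I - K) ≠ 0, 1 is not an eigenvalue of K and ker(I - K) = {0}, so we are in the first case: for every y there is a unique x = (I - K)^(-1) y. (Explicitly, by the Woodbury identity, (I - U V^T)^(-1) = I + U (I_2 - G)^(-1) V^T.)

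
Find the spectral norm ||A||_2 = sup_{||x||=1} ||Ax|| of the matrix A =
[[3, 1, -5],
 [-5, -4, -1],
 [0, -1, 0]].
||A||_2 ≈ 7.2941 (= sqrt(largest eigenvalue of A^T A))

||A||_2 = sigma_max(A) = sqrt(lambda_max(A^T A)). Form the symmetric matrix M = A^T A =
[[34, 23, -10],
 [23, 18, -1],
 [-10, -1, 26]].
Its characteristic polynomial (trace, sum of principal 2x2 minors, determinant of M give the coefficients) is
  p(λ) = det(λ I - M) = λ^3 - 78λ^2 + 1334λ - 784.
No integer candidate from the rational root theorem (±divisors of 784) is a root, so the roots are irrational. The cubic discriminant is Δ = 1294698928 > 0, so there are three distinct real roots. p(0) = -784 and p(1) = 473 have opposite signs, so a root lies in (0, 1); Newton's method refines it to λ ≈ 0.6092. p(24) = 128 and p(25) = -559 have opposite signs, so a root lies in (24, 25); Newton's method refines it to λ ≈ 24.1874. p(53) = -307 and p(54) = 1268 have opposite signs, so a root lies in (53, 54); Newton's method refines it to λ ≈ 53.2034. Check (Vieta): the three roots sum to 78, matching tr M = 78.
So the eigenvalues of A^T A are ≈ 0.6092, 24.1874, 53.2034 (all ≥ 0, as they must be for A^T A). The largest is λ_max ≈ 53.2034, hence ||A||_2 = sqrt(λ_max) ≈ 7.2941.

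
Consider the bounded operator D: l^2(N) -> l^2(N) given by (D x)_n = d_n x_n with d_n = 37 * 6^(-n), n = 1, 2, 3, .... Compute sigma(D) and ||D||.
sigma(D) = {37 * 6^(-n) : n ≥ 1} ∪ {0}; ||D|| = 37/6

A bounded diagonal operator on l^2 with diagonal entries d_n has spectrum equal to the closure of {d_n : n ≥ 1}: every d_n is an eigenvalue (with eigenvector e_n), so {d_n} ⊂ sigma(D); the spectrum is closed, so its closure is too; and for lambda not in the closure, (D - lambda I) has bounded inverse (the diagonal entries 1/(d_n - lambda) are bounded). For our sequence d_n = 37 * 6^(-n), n = 1, 2, 3, ...:
  - {d_n} = {37 * 6^(-n) : n ≥ 1}; the only limit point is 0
  - closure = {37 * 6^(-n) : n ≥ 1} ∪ {0}
For the norm: a diagonal operator has ||D|| = sup_n |d_n|. Here d_n = 37 * 6^(-n) is positive and decreasing, so sup_n |d_n| = d_1 = 37/6. So ||D|| = 37/6.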